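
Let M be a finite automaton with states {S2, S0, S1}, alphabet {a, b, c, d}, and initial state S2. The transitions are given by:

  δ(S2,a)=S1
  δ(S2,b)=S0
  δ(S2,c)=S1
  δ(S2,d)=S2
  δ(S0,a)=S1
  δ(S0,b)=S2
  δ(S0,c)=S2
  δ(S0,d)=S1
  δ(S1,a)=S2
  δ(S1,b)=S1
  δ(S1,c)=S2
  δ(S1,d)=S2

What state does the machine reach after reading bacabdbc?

S2

Trace: S2 -b-> S0 -a-> S1 -c-> S2 -a-> S1 -b-> S1 -d-> S2 -b-> S0 -c-> S2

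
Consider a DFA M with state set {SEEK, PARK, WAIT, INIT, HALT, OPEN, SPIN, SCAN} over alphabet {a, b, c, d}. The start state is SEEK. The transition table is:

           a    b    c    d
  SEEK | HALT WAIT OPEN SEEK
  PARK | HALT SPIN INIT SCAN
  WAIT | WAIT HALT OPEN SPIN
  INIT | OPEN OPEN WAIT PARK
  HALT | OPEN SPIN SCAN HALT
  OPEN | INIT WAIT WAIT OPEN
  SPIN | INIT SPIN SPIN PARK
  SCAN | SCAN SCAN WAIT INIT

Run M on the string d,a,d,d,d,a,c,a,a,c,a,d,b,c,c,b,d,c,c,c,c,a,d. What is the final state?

SPIN

SEEK → SEEK → HALT → HALT → HALT → HALT → OPEN → WAIT → WAIT → WAIT → OPEN → INIT → PARK → SPIN → SPIN → SPIN → SPIN → PARK → INIT → WAIT → OPEN → WAIT → WAIT → SPIN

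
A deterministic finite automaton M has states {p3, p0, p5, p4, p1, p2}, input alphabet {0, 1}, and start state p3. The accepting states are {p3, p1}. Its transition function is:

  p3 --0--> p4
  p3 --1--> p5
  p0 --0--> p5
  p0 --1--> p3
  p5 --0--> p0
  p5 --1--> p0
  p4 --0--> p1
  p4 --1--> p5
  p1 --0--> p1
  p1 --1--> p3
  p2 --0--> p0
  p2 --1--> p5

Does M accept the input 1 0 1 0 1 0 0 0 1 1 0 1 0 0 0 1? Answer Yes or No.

Yes

Trace: p3 -1-> p5 -0-> p0 -1-> p3 -0-> p4 -1-> p5 -0-> p0 -0-> p5 -0-> p0 -1-> p3 -1-> p5 -0-> p0 -1-> p3 -0-> p4 -0-> p1 -0-> p1 -1-> p3
End state p3 is accepting.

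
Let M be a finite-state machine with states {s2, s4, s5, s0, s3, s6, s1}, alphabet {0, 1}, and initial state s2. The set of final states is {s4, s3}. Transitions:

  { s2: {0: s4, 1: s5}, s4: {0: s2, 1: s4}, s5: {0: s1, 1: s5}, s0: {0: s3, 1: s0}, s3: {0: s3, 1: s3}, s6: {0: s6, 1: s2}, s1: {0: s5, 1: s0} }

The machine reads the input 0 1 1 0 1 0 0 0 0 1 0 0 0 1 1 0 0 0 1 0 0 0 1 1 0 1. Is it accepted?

Yes

s2 → s4 → s4 → s4 → s2 → s5 → s1 → s5 → s1 → s5 → s5 → s1 → s5 → s1 → s0 → s0 → s3 → s3 → s3 → s3 → s3 → s3 → s3 → s3 → s3 → s3 → s3
End state s3 is accepting.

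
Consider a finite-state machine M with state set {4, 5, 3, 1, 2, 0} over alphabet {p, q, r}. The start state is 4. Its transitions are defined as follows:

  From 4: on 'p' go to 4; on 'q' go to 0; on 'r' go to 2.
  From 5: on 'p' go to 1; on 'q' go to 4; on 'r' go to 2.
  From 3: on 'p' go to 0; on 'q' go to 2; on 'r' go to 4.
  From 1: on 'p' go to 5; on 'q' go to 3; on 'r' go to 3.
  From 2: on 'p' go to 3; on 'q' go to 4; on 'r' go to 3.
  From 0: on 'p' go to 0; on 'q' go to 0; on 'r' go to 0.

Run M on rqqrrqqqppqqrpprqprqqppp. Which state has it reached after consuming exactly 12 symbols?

Trace: 4 -r-> 2 -q-> 4 -q-> 0 -r-> 0 -r-> 0 -q-> 0 -q-> 0 -q-> 0 -p-> 0 -p-> 0 -q-> 0 -q-> 0
After 12 symbols: 0.

0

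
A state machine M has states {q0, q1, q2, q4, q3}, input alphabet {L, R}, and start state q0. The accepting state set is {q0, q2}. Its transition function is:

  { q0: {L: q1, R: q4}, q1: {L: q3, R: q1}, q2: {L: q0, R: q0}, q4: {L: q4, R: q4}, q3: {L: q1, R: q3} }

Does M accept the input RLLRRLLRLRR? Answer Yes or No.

No

q0 → q4 → q4 → q4 → q4 → q4 → q4 → q4 → q4 → q4 → q4 → q4
End state q4 is not accepting.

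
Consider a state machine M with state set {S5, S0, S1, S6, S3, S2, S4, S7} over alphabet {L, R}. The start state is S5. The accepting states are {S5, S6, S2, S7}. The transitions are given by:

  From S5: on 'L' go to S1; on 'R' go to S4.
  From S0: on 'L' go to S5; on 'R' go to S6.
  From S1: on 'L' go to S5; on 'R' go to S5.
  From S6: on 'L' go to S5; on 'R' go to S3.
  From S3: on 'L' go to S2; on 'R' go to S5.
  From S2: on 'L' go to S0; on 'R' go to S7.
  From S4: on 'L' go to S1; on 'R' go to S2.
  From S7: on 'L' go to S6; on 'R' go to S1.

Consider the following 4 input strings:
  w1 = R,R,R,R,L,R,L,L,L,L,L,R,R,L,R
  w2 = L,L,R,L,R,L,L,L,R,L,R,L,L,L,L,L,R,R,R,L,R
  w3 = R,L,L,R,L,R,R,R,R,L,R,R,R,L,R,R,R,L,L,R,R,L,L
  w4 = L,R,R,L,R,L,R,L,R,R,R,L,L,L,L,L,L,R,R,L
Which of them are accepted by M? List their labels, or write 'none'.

w1: S5 → S4 → S2 → S7 → S1 → S5 → S4 → S1 → S5 → S1 → S5 → S1 → S5 → S4 → S1 → S5  → end S5, accepted
w2: S5 → S1 → S5 → S4 → S1 → S5 → S1 → S5 → S1 → S5 → S1 → S5 → S1 → S5 → S1 → S5 → S1 → S5 → S4 → S2 → S0 → S6  → end S6, accepted
w3: S5 → S4 → S1 → S5 → S4 → S1 → S5 → S4 → S2 → S7 → S6 → S3 → S5 → S4 → S1 → S5 → S4 → S2 → S0 → S5 → S4 → S2 → S0 → S5  → end S5, accepted
w4: S5 → S1 → S5 → S4 → S1 → S5 → S1 → S5 → S1 → S5 → S4 → S2 → S0 → S5 → S1 → S5 → S1 → S5 → S4 → S2 → S0  → end S0, rejected

w1, w2, w3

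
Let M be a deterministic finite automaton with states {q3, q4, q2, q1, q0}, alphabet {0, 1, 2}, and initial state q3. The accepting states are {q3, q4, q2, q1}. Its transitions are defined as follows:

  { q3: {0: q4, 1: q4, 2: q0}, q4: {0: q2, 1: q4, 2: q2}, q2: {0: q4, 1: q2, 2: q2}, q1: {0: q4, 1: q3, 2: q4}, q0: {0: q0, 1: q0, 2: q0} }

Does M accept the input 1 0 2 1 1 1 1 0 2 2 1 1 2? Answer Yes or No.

Yes

q3 → q4 → q2 → q2 → q2 → q2 → q2 → q2 → q4 → q2 → q2 → q2 → q2 → q2
End state q2 is accepting.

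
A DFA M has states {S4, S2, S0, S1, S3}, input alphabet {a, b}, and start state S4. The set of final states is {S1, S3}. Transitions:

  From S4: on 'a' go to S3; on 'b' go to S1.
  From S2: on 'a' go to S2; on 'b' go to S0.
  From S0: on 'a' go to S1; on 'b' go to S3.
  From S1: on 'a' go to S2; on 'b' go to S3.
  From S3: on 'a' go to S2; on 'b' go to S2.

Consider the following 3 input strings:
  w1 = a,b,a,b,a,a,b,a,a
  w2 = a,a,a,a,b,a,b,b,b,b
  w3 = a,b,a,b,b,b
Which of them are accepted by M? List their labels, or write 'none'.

w2

w1:
  start at S4
  read 'a': S4 → S3
  read 'b': S3 → S2
  read 'a': S2 → S2
  read 'b': S2 → S0
  read 'a': S0 → S1
  read 'a': S1 → S2
  read 'b': S2 → S0
  read 'a': S0 → S1
  read 'a': S1 → S2
  end S2, rejected
w2:
  start at S4
  read 'a': S4 → S3
  read 'a': S3 → S2
  read 'a': S2 → S2
  read 'a': S2 → S2
  read 'b': S2 → S0
  read 'a': S0 → S1
  read 'b': S1 → S3
  read 'b': S3 → S2
  read 'b': S2 → S0
  read 'b': S0 → S3
  end S3, accepted
w3:
  start at S4
  read 'a': S4 → S3
  read 'b': S3 → S2
  read 'a': S2 → S2
  read 'b': S2 → S0
  read 'b': S0 → S3
  read 'b': S3 → S2
  end S2, rejected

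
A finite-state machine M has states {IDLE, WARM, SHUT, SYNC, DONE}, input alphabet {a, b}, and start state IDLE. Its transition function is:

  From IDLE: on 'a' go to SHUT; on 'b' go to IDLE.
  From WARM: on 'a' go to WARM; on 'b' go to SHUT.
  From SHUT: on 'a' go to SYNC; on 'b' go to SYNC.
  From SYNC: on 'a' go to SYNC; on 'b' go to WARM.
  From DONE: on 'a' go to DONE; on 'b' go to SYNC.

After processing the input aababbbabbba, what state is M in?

WARM

Trace: IDLE -a-> SHUT -a-> SYNC -b-> WARM -a-> WARM -b-> SHUT -b-> SYNC -b-> WARM -a-> WARM -b-> SHUT -b-> SYNC -b-> WARM -a-> WARM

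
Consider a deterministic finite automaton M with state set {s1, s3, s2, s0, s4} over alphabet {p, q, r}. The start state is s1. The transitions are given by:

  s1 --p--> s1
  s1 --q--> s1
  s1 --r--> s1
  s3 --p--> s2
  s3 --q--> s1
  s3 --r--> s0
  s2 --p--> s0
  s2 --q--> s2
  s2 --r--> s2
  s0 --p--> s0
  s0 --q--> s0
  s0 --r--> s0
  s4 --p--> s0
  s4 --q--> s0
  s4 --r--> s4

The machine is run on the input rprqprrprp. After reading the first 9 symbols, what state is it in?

start at s1
read 'r': s1 → s1
read 'p': s1 → s1
read 'r': s1 → s1
read 'q': s1 → s1
read 'p': s1 → s1
read 'r': s1 → s1
read 'r': s1 → s1
read 'p': s1 → s1
read 'r': s1 → s1
After 9 symbols: s1.

s1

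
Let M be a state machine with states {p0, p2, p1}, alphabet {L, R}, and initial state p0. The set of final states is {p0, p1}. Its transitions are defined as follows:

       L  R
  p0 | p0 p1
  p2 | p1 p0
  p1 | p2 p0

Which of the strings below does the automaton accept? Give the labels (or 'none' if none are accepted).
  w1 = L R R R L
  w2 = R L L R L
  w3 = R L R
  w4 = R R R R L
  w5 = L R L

w2, w3, w4

w1: Trace: p0 -L-> p0 -R-> p1 -R-> p0 -R-> p1 -L-> p2  → end p2, rejected
w2: Trace: p0 -R-> p1 -L-> p2 -L-> p1 -R-> p0 -L-> p0  → end p0, accepted
w3: Trace: p0 -R-> p1 -L-> p2 -R-> p0  → end p0, accepted
w4: Trace: p0 -R-> p1 -R-> p0 -R-> p1 -R-> p0 -L-> p0  → end p0, accepted
w5: Trace: p0 -L-> p0 -R-> p1 -L-> p2  → end p2, rejected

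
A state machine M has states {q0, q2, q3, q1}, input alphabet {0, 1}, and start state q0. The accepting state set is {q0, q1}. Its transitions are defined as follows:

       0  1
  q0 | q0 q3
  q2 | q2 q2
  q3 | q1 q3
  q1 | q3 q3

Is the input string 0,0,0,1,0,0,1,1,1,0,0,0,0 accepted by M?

Trace: q0 -0-> q0 -0-> q0 -0-> q0 -1-> q3 -0-> q1 -0-> q3 -1-> q3 -1-> q3 -1-> q3 -0-> q1 -0-> q3 -0-> q1 -0-> q3
End state q3 is not accepting.

No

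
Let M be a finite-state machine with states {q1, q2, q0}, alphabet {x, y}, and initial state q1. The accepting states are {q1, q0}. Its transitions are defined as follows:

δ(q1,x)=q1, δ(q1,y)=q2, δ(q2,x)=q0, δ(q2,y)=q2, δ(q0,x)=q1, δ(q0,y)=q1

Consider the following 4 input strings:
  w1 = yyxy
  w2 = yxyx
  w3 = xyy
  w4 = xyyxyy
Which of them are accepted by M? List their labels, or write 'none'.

w1: q1 → q2 → q2 → q0 → q1  → end q1, accepted
w2: q1 → q2 → q0 → q1 → q1  → end q1, accepted
w3: q1 → q1 → q2 → q2  → end q2, rejected
w4: q1 → q1 → q2 → q2 → q0 → q1 → q2  → end q2, rejected

w1, w2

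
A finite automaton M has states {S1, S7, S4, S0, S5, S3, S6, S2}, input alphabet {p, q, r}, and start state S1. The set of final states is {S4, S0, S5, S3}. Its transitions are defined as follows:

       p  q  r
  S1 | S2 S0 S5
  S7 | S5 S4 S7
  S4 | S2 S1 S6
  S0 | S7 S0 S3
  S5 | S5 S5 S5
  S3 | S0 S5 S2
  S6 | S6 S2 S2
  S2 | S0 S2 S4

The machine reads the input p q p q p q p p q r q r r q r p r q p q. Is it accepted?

start at S1
read 'p': S1 → S2
read 'q': S2 → S2
read 'p': S2 → S0
read 'q': S0 → S0
read 'p': S0 → S7
read 'q': S7 → S4
read 'p': S4 → S2
read 'p': S2 → S0
read 'q': S0 → S0
read 'r': S0 → S3
read 'q': S3 → S5
read 'r': S5 → S5
read 'r': S5 → S5
read 'q': S5 → S5
read 'r': S5 → S5
read 'p': S5 → S5
read 'r': S5 → S5
read 'q': S5 → S5
read 'p': S5 → S5
read 'q': S5 → S5
End state S5 is accepting.

Yes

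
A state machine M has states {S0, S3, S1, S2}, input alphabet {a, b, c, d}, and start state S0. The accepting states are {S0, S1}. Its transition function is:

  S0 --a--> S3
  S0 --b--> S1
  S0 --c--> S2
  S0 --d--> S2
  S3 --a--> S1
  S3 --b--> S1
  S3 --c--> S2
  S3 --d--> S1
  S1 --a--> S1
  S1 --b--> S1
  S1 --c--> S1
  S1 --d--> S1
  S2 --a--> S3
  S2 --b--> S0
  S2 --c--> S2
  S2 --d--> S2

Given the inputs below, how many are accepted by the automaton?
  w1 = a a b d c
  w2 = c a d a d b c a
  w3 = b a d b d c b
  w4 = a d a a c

4

w1: Trace: S0 -a-> S3 -a-> S1 -b-> S1 -d-> S1 -c-> S1  → end S1, accepted
w2: Trace: S0 -c-> S2 -a-> S3 -d-> S1 -a-> S1 -d-> S1 -b-> S1 -c-> S1 -a-> S1  → end S1, accepted
w3: Trace: S0 -b-> S1 -a-> S1 -d-> S1 -b-> S1 -d-> S1 -c-> S1 -b-> S1  → end S1, accepted
w4: Trace: S0 -a-> S3 -d-> S1 -a-> S1 -a-> S1 -c-> S1  → end S1, accepted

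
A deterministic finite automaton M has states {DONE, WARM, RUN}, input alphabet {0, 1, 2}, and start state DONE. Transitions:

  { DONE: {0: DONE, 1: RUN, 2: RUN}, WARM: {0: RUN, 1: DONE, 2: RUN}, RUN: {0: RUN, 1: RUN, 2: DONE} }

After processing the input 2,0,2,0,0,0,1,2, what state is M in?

DONE

Trace: DONE -2-> RUN -0-> RUN -2-> DONE -0-> DONE -0-> DONE -0-> DONE -1-> RUN -2-> DONE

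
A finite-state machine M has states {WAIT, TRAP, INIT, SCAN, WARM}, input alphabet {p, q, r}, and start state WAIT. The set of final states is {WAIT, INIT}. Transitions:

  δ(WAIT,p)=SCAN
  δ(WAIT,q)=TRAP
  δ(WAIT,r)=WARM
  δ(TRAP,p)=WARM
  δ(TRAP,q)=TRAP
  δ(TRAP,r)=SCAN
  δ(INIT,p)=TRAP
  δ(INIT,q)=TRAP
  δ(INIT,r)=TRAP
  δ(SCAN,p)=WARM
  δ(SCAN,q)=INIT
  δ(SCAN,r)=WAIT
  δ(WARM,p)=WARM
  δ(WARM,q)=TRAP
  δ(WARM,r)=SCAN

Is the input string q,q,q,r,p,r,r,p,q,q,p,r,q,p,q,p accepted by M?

start at WAIT
read 'q': WAIT → TRAP
read 'q': TRAP → TRAP
read 'q': TRAP → TRAP
read 'r': TRAP → SCAN
read 'p': SCAN → WARM
read 'r': WARM → SCAN
read 'r': SCAN → WAIT
read 'p': WAIT → SCAN
read 'q': SCAN → INIT
read 'q': INIT → TRAP
read 'p': TRAP → WARM
read 'r': WARM → SCAN
read 'q': SCAN → INIT
read 'p': INIT → TRAP
read 'q': TRAP → TRAP
read 'p': TRAP → WARM
End state WARM is not accepting.

No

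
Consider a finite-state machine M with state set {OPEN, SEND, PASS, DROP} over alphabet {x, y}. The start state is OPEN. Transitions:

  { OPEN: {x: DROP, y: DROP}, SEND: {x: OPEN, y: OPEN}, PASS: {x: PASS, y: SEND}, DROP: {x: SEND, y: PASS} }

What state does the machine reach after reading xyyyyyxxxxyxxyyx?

OPEN

OPEN → DROP → PASS → SEND → OPEN → DROP → PASS → PASS → PASS → PASS → PASS → SEND → OPEN → DROP → PASS → SEND → OPEN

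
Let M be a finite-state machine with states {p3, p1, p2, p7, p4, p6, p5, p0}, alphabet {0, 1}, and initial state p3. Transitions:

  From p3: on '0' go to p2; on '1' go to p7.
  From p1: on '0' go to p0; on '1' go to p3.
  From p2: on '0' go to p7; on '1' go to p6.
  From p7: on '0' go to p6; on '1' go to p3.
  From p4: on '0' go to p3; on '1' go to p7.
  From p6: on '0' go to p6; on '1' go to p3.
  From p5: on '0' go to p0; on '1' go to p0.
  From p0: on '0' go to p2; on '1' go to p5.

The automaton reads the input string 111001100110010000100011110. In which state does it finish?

p6

Trace: p3 -1-> p7 -1-> p3 -1-> p7 -0-> p6 -0-> p6 -1-> p3 -1-> p7 -0-> p6 -0-> p6 -1-> p3 -1-> p7 -0-> p6 -0-> p6 -1-> p3 -0-> p2 -0-> p7 -0-> p6 -0-> p6 -1-> p3 -0-> p2 -0-> p7 -0-> p6 -1-> p3 -1-> p7 -1-> p3 -1-> p7 -0-> p6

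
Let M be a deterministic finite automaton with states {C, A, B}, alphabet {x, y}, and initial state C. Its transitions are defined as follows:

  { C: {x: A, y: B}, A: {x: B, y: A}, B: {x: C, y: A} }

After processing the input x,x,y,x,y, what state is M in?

C → A → B → A → B → A

A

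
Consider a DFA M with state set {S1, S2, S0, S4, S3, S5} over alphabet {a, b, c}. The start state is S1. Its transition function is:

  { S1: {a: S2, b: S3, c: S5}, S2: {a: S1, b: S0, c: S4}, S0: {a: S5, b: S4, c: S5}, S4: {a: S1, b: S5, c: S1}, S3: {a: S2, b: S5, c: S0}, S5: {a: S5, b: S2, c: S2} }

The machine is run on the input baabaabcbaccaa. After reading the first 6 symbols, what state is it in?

S1

Trace: S1 -b-> S3 -a-> S2 -a-> S1 -b-> S3 -a-> S2 -a-> S1
After 6 symbols: S1.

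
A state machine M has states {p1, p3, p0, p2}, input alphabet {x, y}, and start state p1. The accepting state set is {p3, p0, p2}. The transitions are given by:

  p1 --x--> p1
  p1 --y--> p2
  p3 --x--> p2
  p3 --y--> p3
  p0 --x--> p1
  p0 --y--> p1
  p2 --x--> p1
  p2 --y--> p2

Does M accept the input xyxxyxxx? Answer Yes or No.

Trace: p1 -x-> p1 -y-> p2 -x-> p1 -x-> p1 -y-> p2 -x-> p1 -x-> p1 -x-> p1
End state p1 is not accepting.

No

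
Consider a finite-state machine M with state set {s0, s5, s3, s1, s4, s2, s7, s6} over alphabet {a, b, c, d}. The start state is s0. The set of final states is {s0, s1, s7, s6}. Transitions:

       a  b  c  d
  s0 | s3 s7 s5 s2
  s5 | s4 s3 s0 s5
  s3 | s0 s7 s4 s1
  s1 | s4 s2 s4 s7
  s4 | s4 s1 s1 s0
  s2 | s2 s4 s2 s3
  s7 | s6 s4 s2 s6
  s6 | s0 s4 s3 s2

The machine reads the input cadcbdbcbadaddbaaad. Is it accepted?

Yes

Trace: s0 -c-> s5 -a-> s4 -d-> s0 -c-> s5 -b-> s3 -d-> s1 -b-> s2 -c-> s2 -b-> s4 -a-> s4 -d-> s0 -a-> s3 -d-> s1 -d-> s7 -b-> s4 -a-> s4 -a-> s4 -a-> s4 -d-> s0
End state s0 is accepting.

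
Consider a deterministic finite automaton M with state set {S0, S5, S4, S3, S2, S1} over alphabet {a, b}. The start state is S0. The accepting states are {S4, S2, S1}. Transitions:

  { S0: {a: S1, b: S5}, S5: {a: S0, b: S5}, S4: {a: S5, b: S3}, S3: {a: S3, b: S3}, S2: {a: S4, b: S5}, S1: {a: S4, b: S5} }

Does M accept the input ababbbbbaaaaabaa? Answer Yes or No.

Trace: S0 -a-> S1 -b-> S5 -a-> S0 -b-> S5 -b-> S5 -b-> S5 -b-> S5 -b-> S5 -a-> S0 -a-> S1 -a-> S4 -a-> S5 -a-> S0 -b-> S5 -a-> S0 -a-> S1
End state S1 is accepting.

Yes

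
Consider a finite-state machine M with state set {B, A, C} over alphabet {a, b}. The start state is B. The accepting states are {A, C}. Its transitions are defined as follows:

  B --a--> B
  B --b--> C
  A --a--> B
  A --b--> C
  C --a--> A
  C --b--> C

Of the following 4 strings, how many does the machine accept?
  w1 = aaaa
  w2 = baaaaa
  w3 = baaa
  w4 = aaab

w1:
  start at B
  read 'a': B → B
  read 'a': B → B
  read 'a': B → B
  read 'a': B → B
  end B, rejected
w2:
  start at B
  read 'b': B → C
  read 'a': C → A
  read 'a': A → B
  read 'a': B → B
  read 'a': B → B
  read 'a': B → B
  end B, rejected
w3:
  start at B
  read 'b': B → C
  read 'a': C → A
  read 'a': A → B
  read 'a': B → B
  end B, rejected
w4:
  start at B
  read 'a': B → B
  read 'a': B → B
  read 'a': B → B
  read 'b': B → C
  end C, accepted

1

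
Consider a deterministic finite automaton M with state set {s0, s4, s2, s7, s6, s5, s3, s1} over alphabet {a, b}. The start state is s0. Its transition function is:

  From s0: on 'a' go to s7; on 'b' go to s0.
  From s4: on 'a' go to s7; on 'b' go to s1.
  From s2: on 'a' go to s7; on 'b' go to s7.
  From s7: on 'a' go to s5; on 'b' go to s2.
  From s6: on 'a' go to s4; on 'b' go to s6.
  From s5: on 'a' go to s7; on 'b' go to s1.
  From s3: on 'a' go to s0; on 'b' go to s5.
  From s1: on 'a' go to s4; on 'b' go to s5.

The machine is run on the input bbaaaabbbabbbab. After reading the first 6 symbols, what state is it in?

s5

Trace: s0 -b-> s0 -b-> s0 -a-> s7 -a-> s5 -a-> s7 -a-> s5
After 6 symbols: s5.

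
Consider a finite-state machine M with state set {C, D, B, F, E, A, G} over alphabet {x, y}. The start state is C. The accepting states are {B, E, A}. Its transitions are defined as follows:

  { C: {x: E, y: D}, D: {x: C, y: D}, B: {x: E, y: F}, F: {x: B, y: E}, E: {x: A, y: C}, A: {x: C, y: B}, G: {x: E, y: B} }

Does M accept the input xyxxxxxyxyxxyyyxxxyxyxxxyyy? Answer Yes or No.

No

C → E → C → E → A → C → E → A → B → E → C → E → A → B → F → E → A → C → E → C → E → C → E → A → C → D → D → D
End state D is not accepting.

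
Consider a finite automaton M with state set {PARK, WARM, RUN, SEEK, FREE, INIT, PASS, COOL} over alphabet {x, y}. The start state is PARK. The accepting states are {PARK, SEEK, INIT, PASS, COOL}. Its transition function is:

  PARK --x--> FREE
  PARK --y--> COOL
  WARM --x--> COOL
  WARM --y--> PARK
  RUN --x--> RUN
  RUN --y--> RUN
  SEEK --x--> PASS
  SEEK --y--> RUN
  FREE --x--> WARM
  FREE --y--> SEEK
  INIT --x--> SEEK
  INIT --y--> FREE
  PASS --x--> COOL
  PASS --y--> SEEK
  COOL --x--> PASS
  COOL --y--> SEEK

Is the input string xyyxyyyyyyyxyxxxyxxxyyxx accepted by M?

No

start at PARK
read 'x': PARK → FREE
read 'y': FREE → SEEK
read 'y': SEEK → RUN
read 'x': RUN → RUN
read 'y': RUN → RUN
read 'y': RUN → RUN
read 'y': RUN → RUN
read 'y': RUN → RUN
read 'y': RUN → RUN
read 'y': RUN → RUN
read 'y': RUN → RUN
read 'x': RUN → RUN
read 'y': RUN → RUN
read 'x': RUN → RUN
read 'x': RUN → RUN
read 'x': RUN → RUN
read 'y': RUN → RUN
read 'x': RUN → RUN
read 'x': RUN → RUN
read 'x': RUN → RUN
read 'y': RUN → RUN
read 'y': RUN → RUN
read 'x': RUN → RUN
read 'x': RUN → RUN
End state RUN is not accepting.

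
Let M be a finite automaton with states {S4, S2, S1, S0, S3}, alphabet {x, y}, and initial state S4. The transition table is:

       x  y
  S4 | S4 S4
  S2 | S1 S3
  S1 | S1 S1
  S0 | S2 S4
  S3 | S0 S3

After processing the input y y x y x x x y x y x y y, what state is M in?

start at S4
read 'y': S4 → S4
read 'y': S4 → S4
read 'x': S4 → S4
read 'y': S4 → S4
read 'x': S4 → S4
read 'x': S4 → S4
read 'x': S4 → S4
read 'y': S4 → S4
read 'x': S4 → S4
read 'y': S4 → S4
read 'x': S4 → S4
read 'y': S4 → S4
read 'y': S4 → S4

S4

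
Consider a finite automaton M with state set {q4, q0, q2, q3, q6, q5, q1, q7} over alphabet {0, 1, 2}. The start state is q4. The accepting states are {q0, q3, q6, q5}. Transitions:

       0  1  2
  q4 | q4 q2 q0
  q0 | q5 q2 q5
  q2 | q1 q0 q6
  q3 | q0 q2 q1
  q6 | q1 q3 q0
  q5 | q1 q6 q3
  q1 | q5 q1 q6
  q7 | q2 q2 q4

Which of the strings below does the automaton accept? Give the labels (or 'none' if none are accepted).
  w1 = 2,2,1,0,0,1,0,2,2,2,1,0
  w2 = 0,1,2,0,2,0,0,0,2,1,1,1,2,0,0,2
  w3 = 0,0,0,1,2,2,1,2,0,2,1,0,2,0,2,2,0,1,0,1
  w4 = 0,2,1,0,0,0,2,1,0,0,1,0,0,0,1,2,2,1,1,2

w2, w4

w1:
  start at q4
  read '2': q4 → q0
  read '2': q0 → q5
  read '1': q5 → q6
  read '0': q6 → q1
  read '0': q1 → q5
  read '1': q5 → q6
  read '0': q6 → q1
  read '2': q1 → q6
  read '2': q6 → q0
  read '2': q0 → q5
  read '1': q5 → q6
  read '0': q6 → q1
  end q1, rejected
w2:
  start at q4
  read '0': q4 → q4
  read '1': q4 → q2
  read '2': q2 → q6
  read '0': q6 → q1
  read '2': q1 → q6
  read '0': q6 → q1
  read '0': q1 → q5
  read '0': q5 → q1
  read '2': q1 → q6
  read '1': q6 → q3
  read '1': q3 → q2
  read '1': q2 → q0
  read '2': q0 → q5
  read '0': q5 → q1
  read '0': q1 → q5
  read '2': q5 → q3
  end q3, accepted
w3:
  start at q4
  read '0': q4 → q4
  read '0': q4 → q4
  read '0': q4 → q4
  read '1': q4 → q2
  read '2': q2 → q6
  read '2': q6 → q0
  read '1': q0 → q2
  read '2': q2 → q6
  read '0': q6 → q1
  read '2': q1 → q6
  read '1': q6 → q3
  read '0': q3 → q0
  read '2': q0 → q5
  read '0': q5 → q1
  read '2': q1 → q6
  read '2': q6 → q0
  read '0': q0 → q5
  read '1': q5 → q6
  read '0': q6 → q1
  read '1': q1 → q1
  end q1, rejected
w4:
  start at q4
  read '0': q4 → q4
  read '2': q4 → q0
  read '1': q0 → q2
  read '0': q2 → q1
  read '0': q1 → q5
  read '0': q5 → q1
  read '2': q1 → q6
  read '1': q6 → q3
  read '0': q3 → q0
  read '0': q0 → q5
  read '1': q5 → q6
  read '0': q6 → q1
  read '0': q1 → q5
  read '0': q5 → q1
  read '1': q1 → q1
  read '2': q1 → q6
  read '2': q6 → q0
  read '1': q0 → q2
  read '1': q2 → q0
  read '2': q0 → q5
  end q5, accepted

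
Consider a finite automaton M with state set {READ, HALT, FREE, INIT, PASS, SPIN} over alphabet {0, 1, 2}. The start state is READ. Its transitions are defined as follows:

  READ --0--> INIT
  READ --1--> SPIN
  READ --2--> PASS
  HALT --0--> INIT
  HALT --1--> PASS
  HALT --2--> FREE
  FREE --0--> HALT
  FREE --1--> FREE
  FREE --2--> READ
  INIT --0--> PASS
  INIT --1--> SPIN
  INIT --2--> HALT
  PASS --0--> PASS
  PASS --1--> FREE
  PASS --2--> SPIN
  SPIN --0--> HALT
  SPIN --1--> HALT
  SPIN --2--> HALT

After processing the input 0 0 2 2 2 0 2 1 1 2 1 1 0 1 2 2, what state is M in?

Trace: READ -0-> INIT -0-> PASS -2-> SPIN -2-> HALT -2-> FREE -0-> HALT -2-> FREE -1-> FREE -1-> FREE -2-> READ -1-> SPIN -1-> HALT -0-> INIT -1-> SPIN -2-> HALT -2-> FREE

FREE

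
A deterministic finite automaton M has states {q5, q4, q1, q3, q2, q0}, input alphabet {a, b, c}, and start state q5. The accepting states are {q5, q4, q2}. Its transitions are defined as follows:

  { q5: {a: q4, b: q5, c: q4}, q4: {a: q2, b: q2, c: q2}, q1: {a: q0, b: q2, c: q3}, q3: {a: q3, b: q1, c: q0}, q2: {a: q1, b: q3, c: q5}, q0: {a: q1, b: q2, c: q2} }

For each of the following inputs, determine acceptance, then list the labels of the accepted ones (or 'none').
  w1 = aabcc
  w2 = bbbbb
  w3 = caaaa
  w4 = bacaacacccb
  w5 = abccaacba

w1: Trace: q5 -a-> q4 -a-> q2 -b-> q3 -c-> q0 -c-> q2  → end q2, accepted
w2: Trace: q5 -b-> q5 -b-> q5 -b-> q5 -b-> q5 -b-> q5  → end q5, accepted
w3: Trace: q5 -c-> q4 -a-> q2 -a-> q1 -a-> q0 -a-> q1  → end q1, rejected
w4: Trace: q5 -b-> q5 -a-> q4 -c-> q2 -a-> q1 -a-> q0 -c-> q2 -a-> q1 -c-> q3 -c-> q0 -c-> q2 -b-> q3  → end q3, rejected
w5: Trace: q5 -a-> q4 -b-> q2 -c-> q5 -c-> q4 -a-> q2 -a-> q1 -c-> q3 -b-> q1 -a-> q0  → end q0, rejected

w1, w2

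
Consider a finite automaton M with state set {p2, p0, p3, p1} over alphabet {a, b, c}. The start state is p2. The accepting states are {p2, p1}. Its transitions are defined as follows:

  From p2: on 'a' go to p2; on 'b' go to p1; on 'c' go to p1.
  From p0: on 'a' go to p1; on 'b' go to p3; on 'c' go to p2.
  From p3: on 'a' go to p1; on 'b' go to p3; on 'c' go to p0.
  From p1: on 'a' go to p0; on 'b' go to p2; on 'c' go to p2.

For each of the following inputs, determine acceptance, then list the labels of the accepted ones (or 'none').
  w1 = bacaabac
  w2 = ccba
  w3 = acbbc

w1: p2 → p1 → p0 → p2 → p2 → p2 → p1 → p0 → p2  → end p2, accepted
w2: p2 → p1 → p2 → p1 → p0  → end p0, rejected
w3: p2 → p2 → p1 → p2 → p1 → p2  → end p2, accepted

w1, w3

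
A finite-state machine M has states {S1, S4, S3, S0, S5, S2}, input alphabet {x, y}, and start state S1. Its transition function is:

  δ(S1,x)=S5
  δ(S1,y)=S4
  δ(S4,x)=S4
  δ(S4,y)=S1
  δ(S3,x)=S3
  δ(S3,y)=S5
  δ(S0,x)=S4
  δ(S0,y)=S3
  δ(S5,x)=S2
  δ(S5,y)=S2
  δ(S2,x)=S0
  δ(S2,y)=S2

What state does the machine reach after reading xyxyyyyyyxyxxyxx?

S0

Trace: S1 -x-> S5 -y-> S2 -x-> S0 -y-> S3 -y-> S5 -y-> S2 -y-> S2 -y-> S2 -y-> S2 -x-> S0 -y-> S3 -x-> S3 -x-> S3 -y-> S5 -x-> S2 -x-> S0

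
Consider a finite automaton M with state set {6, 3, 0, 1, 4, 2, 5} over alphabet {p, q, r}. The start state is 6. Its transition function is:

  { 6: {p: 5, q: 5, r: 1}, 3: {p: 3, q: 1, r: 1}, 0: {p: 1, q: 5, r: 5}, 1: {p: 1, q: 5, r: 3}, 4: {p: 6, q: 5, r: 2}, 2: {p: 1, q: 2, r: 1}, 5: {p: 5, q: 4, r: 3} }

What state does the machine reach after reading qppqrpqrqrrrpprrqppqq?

start at 6
read 'q': 6 → 5
read 'p': 5 → 5
read 'p': 5 → 5
read 'q': 5 → 4
read 'r': 4 → 2
read 'p': 2 → 1
read 'q': 1 → 5
read 'r': 5 → 3
read 'q': 3 → 1
read 'r': 1 → 3
read 'r': 3 → 1
read 'r': 1 → 3
read 'p': 3 → 3
read 'p': 3 → 3
read 'r': 3 → 1
read 'r': 1 → 3
read 'q': 3 → 1
read 'p': 1 → 1
read 'p': 1 → 1
read 'q': 1 → 5
read 'q': 5 → 4

4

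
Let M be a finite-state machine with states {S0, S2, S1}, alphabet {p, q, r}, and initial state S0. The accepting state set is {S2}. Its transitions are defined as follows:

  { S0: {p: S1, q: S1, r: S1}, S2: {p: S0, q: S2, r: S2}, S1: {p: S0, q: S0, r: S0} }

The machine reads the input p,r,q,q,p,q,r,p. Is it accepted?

No

Trace: S0 -p-> S1 -r-> S0 -q-> S1 -q-> S0 -p-> S1 -q-> S0 -r-> S1 -p-> S0
End state S0 is not accepting.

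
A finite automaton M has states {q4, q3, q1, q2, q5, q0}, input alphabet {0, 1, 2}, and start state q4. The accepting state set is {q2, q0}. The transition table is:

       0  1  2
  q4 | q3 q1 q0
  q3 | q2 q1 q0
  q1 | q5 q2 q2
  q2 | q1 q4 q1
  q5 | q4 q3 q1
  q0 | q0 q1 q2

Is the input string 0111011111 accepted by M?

Yes

Trace: q4 -0-> q3 -1-> q1 -1-> q2 -1-> q4 -0-> q3 -1-> q1 -1-> q2 -1-> q4 -1-> q1 -1-> q2
End state q2 is accepting.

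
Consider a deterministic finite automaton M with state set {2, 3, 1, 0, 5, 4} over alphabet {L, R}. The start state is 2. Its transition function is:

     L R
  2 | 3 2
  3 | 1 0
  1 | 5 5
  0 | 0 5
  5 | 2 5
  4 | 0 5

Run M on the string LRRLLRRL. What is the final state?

2

2 → 3 → 0 → 5 → 2 → 3 → 0 → 5 → 2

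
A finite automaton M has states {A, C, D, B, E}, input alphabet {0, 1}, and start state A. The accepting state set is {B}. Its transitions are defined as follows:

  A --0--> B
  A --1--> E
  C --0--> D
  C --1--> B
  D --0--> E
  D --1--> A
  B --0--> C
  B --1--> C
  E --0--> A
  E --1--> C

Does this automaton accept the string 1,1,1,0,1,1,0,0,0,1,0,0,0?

No

start at A
read '1': A → E
read '1': E → C
read '1': C → B
read '0': B → C
read '1': C → B
read '1': B → C
read '0': C → D
read '0': D → E
read '0': E → A
read '1': A → E
read '0': E → A
read '0': A → B
read '0': B → C
End state C is not accepting.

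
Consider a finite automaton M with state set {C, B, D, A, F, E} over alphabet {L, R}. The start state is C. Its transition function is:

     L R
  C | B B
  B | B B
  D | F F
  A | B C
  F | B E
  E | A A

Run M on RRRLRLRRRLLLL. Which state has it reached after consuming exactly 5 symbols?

C → B → B → B → B → B
After 5 symbols: B.

B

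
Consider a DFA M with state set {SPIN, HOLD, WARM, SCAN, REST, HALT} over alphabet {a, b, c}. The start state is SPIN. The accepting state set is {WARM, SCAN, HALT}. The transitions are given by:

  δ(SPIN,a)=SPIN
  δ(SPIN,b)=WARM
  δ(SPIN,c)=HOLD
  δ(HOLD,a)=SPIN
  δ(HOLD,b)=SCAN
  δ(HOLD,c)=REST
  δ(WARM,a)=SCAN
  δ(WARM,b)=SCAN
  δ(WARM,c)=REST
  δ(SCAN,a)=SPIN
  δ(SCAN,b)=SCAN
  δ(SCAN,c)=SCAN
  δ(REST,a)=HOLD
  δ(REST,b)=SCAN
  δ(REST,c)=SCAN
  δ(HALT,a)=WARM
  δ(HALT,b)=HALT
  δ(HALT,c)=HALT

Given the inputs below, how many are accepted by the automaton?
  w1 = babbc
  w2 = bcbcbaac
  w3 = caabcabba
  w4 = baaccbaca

1

w1: Trace: SPIN -b-> WARM -a-> SCAN -b-> SCAN -b-> SCAN -c-> SCAN  → end SCAN, accepted
w2: Trace: SPIN -b-> WARM -c-> REST -b-> SCAN -c-> SCAN -b-> SCAN -a-> SPIN -a-> SPIN -c-> HOLD  → end HOLD, rejected
w3: Trace: SPIN -c-> HOLD -a-> SPIN -a-> SPIN -b-> WARM -c-> REST -a-> HOLD -b-> SCAN -b-> SCAN -a-> SPIN  → end SPIN, rejected
w4: Trace: SPIN -b-> WARM -a-> SCAN -a-> SPIN -c-> HOLD -c-> REST -b-> SCAN -a-> SPIN -c-> HOLD -a-> SPIN  → end SPIN, rejected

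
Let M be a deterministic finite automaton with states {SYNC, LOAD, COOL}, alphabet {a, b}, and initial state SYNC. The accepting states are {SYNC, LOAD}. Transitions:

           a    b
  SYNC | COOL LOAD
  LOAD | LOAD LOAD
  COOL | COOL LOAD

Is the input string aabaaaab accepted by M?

Yes

Trace: SYNC -a-> COOL -a-> COOL -b-> LOAD -a-> LOAD -a-> LOAD -a-> LOAD -a-> LOAD -b-> LOAD
End state LOAD is accepting.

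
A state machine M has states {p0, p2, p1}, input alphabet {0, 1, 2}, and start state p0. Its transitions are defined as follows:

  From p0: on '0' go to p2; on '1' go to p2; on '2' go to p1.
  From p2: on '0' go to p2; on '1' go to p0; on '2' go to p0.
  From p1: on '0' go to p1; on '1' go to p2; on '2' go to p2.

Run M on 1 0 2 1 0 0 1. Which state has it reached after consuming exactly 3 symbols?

p0

p0 → p2 → p2 → p0
After 3 symbols: p0.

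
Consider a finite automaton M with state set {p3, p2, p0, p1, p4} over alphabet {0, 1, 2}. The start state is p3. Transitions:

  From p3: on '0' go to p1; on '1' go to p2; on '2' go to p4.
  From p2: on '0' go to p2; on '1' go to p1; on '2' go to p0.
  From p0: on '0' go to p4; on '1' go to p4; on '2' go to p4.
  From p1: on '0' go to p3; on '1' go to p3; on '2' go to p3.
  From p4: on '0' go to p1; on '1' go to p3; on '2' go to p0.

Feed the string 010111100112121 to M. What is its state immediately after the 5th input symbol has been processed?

p3 → p1 → p3 → p1 → p3 → p2
After 5 symbols: p2.

p2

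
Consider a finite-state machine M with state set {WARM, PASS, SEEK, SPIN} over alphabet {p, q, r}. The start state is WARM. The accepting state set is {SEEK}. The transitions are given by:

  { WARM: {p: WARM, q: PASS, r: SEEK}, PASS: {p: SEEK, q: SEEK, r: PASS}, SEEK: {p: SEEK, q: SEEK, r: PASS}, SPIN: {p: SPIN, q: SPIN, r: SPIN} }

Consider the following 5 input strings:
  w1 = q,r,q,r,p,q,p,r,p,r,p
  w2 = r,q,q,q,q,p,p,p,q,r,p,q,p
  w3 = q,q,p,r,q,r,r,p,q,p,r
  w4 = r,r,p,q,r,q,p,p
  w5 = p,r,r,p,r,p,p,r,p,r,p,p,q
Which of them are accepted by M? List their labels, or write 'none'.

w1, w2, w4, w5

w1: WARM → PASS → PASS → SEEK → PASS → SEEK → SEEK → SEEK → PASS → SEEK → PASS → SEEK  → end SEEK, accepted
w2: WARM → SEEK → SEEK → SEEK → SEEK → SEEK → SEEK → SEEK → SEEK → SEEK → PASS → SEEK → SEEK → SEEK  → end SEEK, accepted
w3: WARM → PASS → SEEK → SEEK → PASS → SEEK → PASS → PASS → SEEK → SEEK → SEEK → PASS  → end PASS, rejected
w4: WARM → SEEK → PASS → SEEK → SEEK → PASS → SEEK → SEEK → SEEK  → end SEEK, accepted
w5: WARM → WARM → SEEK → PASS → SEEK → PASS → SEEK → SEEK → PASS → SEEK → PASS → SEEK → SEEK → SEEK  → end SEEK, accepted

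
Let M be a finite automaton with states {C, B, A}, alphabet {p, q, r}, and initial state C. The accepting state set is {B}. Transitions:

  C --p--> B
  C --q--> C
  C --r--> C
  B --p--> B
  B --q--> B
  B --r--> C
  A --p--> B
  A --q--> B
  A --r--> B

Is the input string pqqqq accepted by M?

Yes

start at C
read 'p': C → B
read 'q': B → B
read 'q': B → B
read 'q': B → B
read 'q': B → B
End state B is accepting.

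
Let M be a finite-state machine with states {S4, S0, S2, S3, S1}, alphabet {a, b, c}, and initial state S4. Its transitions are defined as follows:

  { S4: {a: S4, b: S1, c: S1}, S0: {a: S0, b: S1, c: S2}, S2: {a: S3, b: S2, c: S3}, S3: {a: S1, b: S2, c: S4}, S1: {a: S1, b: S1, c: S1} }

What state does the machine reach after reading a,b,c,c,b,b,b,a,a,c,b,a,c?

S4 → S4 → S1 → S1 → S1 → S1 → S1 → S1 → S1 → S1 → S1 → S1 → S1 → S1

S1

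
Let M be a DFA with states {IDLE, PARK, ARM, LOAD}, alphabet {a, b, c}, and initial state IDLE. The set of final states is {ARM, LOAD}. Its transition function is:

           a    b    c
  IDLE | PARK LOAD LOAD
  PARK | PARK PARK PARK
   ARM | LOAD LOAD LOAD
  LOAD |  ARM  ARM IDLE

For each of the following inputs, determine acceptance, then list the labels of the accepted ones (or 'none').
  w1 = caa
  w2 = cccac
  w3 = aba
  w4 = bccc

w1:
  start at IDLE
  read 'c': IDLE → LOAD
  read 'a': LOAD → ARM
  read 'a': ARM → LOAD
  end LOAD, accepted
w2:
  start at IDLE
  read 'c': IDLE → LOAD
  read 'c': LOAD → IDLE
  read 'c': IDLE → LOAD
  read 'a': LOAD → ARM
  read 'c': ARM → LOAD
  end LOAD, accepted
w3:
  start at IDLE
  read 'a': IDLE → PARK
  read 'b': PARK → PARK
  read 'a': PARK → PARK
  end PARK, rejected
w4:
  start at IDLE
  read 'b': IDLE → LOAD
  read 'c': LOAD → IDLE
  read 'c': IDLE → LOAD
  read 'c': LOAD → IDLE
  end IDLE, rejected

w1, w2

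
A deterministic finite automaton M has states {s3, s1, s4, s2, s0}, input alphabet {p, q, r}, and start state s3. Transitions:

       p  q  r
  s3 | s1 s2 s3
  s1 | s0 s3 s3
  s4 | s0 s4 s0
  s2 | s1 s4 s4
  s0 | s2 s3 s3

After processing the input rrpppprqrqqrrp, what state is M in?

s1

start at s3
read 'r': s3 → s3
read 'r': s3 → s3
read 'p': s3 → s1
read 'p': s1 → s0
read 'p': s0 → s2
read 'p': s2 → s1
read 'r': s1 → s3
read 'q': s3 → s2
read 'r': s2 → s4
read 'q': s4 → s4
read 'q': s4 → s4
read 'r': s4 → s0
read 'r': s0 → s3
read 'p': s3 → s1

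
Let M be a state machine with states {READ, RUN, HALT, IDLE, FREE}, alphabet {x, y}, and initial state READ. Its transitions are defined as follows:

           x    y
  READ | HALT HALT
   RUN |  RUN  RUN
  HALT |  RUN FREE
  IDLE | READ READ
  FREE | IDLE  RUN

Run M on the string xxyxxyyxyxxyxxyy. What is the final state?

RUN

READ → HALT → RUN → RUN → RUN → RUN → RUN → RUN → RUN → RUN → RUN → RUN → RUN → RUN → RUN → RUN → RUN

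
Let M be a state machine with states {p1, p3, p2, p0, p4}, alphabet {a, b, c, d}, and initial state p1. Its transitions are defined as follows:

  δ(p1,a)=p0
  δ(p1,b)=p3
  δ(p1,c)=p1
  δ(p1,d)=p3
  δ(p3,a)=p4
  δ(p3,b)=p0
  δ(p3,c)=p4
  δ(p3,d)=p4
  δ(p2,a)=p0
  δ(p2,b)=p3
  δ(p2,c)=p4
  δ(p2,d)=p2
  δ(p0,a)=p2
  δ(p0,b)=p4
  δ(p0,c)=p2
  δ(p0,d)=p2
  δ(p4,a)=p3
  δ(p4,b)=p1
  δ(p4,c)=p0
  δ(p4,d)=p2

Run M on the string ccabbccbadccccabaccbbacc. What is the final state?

p1 → p1 → p1 → p0 → p4 → p1 → p1 → p1 → p3 → p4 → p2 → p4 → p0 → p2 → p4 → p3 → p0 → p2 → p4 → p0 → p4 → p1 → p0 → p2 → p4

p4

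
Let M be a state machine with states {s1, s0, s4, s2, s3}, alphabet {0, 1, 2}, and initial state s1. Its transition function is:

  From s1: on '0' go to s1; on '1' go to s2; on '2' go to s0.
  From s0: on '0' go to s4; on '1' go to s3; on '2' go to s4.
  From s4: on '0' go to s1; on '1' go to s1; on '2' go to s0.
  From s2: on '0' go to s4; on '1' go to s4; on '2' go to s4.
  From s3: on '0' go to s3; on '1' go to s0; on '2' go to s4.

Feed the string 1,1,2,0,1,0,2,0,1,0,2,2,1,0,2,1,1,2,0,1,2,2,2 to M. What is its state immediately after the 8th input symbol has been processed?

Trace: s1 -1-> s2 -1-> s4 -2-> s0 -0-> s4 -1-> s1 -0-> s1 -2-> s0 -0-> s4
After 8 symbols: s4.

s4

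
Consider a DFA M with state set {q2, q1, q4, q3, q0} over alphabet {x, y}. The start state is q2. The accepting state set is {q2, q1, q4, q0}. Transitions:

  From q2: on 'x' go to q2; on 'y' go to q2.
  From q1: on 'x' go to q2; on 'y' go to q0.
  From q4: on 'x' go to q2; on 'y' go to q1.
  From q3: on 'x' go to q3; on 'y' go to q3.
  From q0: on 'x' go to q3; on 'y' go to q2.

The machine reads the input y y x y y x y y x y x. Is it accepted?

q2 → q2 → q2 → q2 → q2 → q2 → q2 → q2 → q2 → q2 → q2 → q2
End state q2 is accepting.

Yes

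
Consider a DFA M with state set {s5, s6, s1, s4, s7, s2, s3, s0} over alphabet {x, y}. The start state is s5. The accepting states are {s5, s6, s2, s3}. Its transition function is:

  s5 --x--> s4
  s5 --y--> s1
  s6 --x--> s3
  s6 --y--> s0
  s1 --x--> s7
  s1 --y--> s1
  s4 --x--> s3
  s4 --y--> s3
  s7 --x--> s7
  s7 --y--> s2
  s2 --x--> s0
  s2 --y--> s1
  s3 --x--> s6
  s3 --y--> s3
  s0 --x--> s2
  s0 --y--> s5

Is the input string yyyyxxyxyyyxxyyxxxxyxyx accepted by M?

s5 → s1 → s1 → s1 → s1 → s7 → s7 → s2 → s0 → s5 → s1 → s1 → s7 → s7 → s2 → s1 → s7 → s7 → s7 → s7 → s2 → s0 → s5 → s4
End state s4 is not accepting.

No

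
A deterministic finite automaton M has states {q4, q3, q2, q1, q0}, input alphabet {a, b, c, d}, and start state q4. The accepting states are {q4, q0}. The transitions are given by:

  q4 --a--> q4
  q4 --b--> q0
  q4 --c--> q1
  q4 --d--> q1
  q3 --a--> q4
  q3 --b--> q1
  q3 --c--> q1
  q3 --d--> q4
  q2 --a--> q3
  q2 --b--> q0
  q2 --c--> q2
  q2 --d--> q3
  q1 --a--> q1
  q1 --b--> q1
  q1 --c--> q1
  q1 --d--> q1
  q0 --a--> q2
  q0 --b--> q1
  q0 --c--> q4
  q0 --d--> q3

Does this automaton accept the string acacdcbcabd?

start at q4
read 'a': q4 → q4
read 'c': q4 → q1
read 'a': q1 → q1
read 'c': q1 → q1
read 'd': q1 → q1
read 'c': q1 → q1
read 'b': q1 → q1
read 'c': q1 → q1
read 'a': q1 → q1
read 'b': q1 → q1
read 'd': q1 → q1
End state q1 is not accepting.

No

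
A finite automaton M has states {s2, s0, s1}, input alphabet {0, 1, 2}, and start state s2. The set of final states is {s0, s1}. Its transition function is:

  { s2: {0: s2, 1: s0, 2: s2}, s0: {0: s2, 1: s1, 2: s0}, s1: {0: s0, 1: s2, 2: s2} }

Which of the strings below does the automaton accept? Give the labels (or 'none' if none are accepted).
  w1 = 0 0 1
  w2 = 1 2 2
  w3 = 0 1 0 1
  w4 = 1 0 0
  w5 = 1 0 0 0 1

w1, w2, w3, w5

w1: Trace: s2 -0-> s2 -0-> s2 -1-> s0  → end s0, accepted
w2: Trace: s2 -1-> s0 -2-> s0 -2-> s0  → end s0, accepted
w3: Trace: s2 -0-> s2 -1-> s0 -0-> s2 -1-> s0  → end s0, accepted
w4: Trace: s2 -1-> s0 -0-> s2 -0-> s2  → end s2, rejected
w5: Trace: s2 -1-> s0 -0-> s2 -0-> s2 -0-> s2 -1-> s0  → end s0, accepted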